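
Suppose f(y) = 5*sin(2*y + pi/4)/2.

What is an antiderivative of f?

An antiderivative is F(y) = -5*cos(2*y + pi/4)/4.

Any candidate F(y) must reproduce f(y) exactly when differentiated.
Check: d/dy[-5*cos(2*y + pi/4)/4] = 5*sin(2*y + pi/4)/2 = f(y).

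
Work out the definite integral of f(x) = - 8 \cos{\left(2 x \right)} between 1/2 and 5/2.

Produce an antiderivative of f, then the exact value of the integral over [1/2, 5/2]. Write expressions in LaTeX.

Antiderivative: F(x) = - 4 \sin{\left(2 x \right)}; value = 4 \sin{\left(1 \right)} - 4 \sin{\left(5 \right)}

Any candidate F(x) must reproduce f(x) exactly when differentiated.
F(x) = - 4 \sin{\left(2 x \right)} is an antiderivative of f.
Check: d/dx[- 4 \sin{\left(2 x \right)}] = - 8 \cos{\left(2 x \right)} = f(x).
F(5/2) = - 4 \sin{\left(5 \right)}; F(1/2) = - 4 \sin{\left(1 \right)}.
Integral = F(5/2) - F(1/2) = 4 \sin{\left(1 \right)} - 4 \sin{\left(5 \right)}.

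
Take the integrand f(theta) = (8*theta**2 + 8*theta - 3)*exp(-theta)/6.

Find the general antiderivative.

F(theta) = (-8*theta**2 - 24*theta - 21)*exp(-theta)/6 + C

Recognize the product-rule pattern: f = u'v + uv' with u = -4*theta**2/3 - 4*theta - 7/2, v = exp(-theta), so integration by parts undoes it.
Check: d/dtheta[(-8*theta**2 - 24*theta - 21)*exp(-theta)/6] = (8*theta**2 + 8*theta - 3)*exp(-theta)/6 = f(theta).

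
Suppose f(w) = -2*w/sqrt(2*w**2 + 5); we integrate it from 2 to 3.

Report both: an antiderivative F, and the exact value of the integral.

Antiderivative: F(w) = -sqrt(2*w**2 + 5); value = -sqrt(23) + sqrt(13)

The substitution u = 2*w**2 + 5 works: f is exactly (dF/du)*(du/dw) for that inner function.
F(w) = -sqrt(2*w**2 + 5) is an antiderivative of f.
Check: d/dw[-sqrt(2*w**2 + 5)] = -2*w/sqrt(2*w**2 + 5) = f(w).
F(3) = -sqrt(23); F(2) = -sqrt(13).
Integral = F(3) - F(2) = -sqrt(23) + sqrt(13).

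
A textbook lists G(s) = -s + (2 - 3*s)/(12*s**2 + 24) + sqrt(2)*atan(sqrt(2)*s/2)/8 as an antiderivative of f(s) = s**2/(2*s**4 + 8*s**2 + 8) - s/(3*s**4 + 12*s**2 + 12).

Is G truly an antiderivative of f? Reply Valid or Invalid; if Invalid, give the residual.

d/ds[G] = (-6*s**4 - 21*s**2 - 2*s - 24)/(6*s**4 + 24*s**2 + 24)
d/ds[G] - f(s) = -1 != 0.

Invalid: d/ds[G] - f = -1, which is not 0.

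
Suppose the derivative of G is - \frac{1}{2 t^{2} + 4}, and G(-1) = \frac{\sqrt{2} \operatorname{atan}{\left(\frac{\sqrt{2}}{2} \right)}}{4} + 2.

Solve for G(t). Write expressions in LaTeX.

A first test for any G(t): its t-derivative must equal the given G'(t).
A general antiderivative is - \frac{\sqrt{2} \operatorname{atan}{\left(\frac{\sqrt{2} t}{2} \right)}}{4} + C.
The condition gives C = \frac{\sqrt{2} \operatorname{atan}{\left(\frac{\sqrt{2}}{2} \right)}}{4} + 2 - (\frac{\sqrt{2} \operatorname{atan}{\left(\frac{\sqrt{2}}{2} \right)}}{4}) = 2.
So G(t) = - \frac{\sqrt{2} \operatorname{atan}{\left(\frac{\sqrt{2} t}{2} \right)} - 8}{4}.
Check: d/dt[- \frac{\sqrt{2} \operatorname{atan}{\left(\frac{\sqrt{2} t}{2} \right)} - 8}{4}] = - \frac{1}{2 t^{2} + 4} = G'(t).

G(t) = - \frac{\sqrt{2} \operatorname{atan}{\left(\frac{\sqrt{2} t}{2} \right)} - 8}{4}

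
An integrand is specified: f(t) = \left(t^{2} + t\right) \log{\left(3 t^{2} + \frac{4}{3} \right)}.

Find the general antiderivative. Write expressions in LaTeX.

F(t) = - \frac{2 t^{3}}{9} - \frac{t^{2}}{2} + \frac{8 t}{27} + \left(\frac{t^{3}}{3} + \frac{t^{2}}{2}\right) \log{\left(3 t^{2} + \frac{4}{3} \right)} + \frac{2 \log{\left(t^{2} + \frac{4}{9} \right)}}{9} - \frac{16 \operatorname{atan}{\left(\frac{3 t}{2} \right)}}{81} + C

Any candidate F(t) must reproduce f(t) exactly when differentiated.
Check: d/dt[- \frac{2 t^{3}}{9} - \frac{t^{2}}{2} + \frac{8 t}{27} + \left(\frac{t^{3}}{3} + \frac{t^{2}}{2}\right) \log{\left(3 t^{2} + \frac{4}{3} \right)} + \frac{2 \log{\left(t^{2} + \frac{4}{9} \right)}}{9} - \frac{16 \operatorname{atan}{\left(\frac{3 t}{2} \right)}}{81}] = t^{2} \log{\left(3 t^{2} + \frac{4}{3} \right)} + t \log{\left(3 t^{2} + \frac{4}{3} \right)}, which equals f(t).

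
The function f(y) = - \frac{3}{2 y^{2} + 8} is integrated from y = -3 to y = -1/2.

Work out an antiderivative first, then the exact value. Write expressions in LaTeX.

Antiderivative: F(y) = - \frac{3 \operatorname{atan}{\left(\frac{y}{2} \right)}}{4}; value = - \frac{3 \operatorname{atan}{\left(\frac{3}{2} \right)}}{4} + \frac{3 \operatorname{atan}{\left(\frac{1}{4} \right)}}{4}

For F(y) to be correct the identity F'(y) - f(y) = 0 must hold.
F(y) = - \frac{3 \operatorname{atan}{\left(\frac{y}{2} \right)}}{4} is an antiderivative of f.
Check: d/dy[- \frac{3 \operatorname{atan}{\left(\frac{y}{2} \right)}}{4}] = - \frac{3}{2 y^{2} + 8} = f(y).
F(-1/2) = \frac{3 \operatorname{atan}{\left(\frac{1}{4} \right)}}{4}; F(-3) = \frac{3 \operatorname{atan}{\left(\frac{3}{2} \right)}}{4}.
Integral = F(-1/2) - F(-3) = - \frac{3 \operatorname{atan}{\left(\frac{3}{2} \right)}}{4} + \frac{3 \operatorname{atan}{\left(\frac{1}{4} \right)}}{4}.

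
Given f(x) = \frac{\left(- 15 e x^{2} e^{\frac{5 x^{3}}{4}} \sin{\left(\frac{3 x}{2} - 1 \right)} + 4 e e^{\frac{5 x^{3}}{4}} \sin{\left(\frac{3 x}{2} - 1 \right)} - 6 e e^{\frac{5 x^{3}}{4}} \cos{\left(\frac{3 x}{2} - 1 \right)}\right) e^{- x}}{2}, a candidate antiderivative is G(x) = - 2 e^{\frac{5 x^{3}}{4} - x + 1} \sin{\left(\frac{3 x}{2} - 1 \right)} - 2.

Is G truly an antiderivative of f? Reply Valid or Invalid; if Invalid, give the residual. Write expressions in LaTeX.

Valid - the claim checks out under differentiation.

d/dx[G] = - \frac{15 e x^{2} e^{- x} e^{\frac{5 x^{3}}{4}} \sin{\left(\frac{3 x}{2} - 1 \right)}}{2} + 2 e e^{- x} e^{\frac{5 x^{3}}{4}} \sin{\left(\frac{3 x}{2} - 1 \right)} - 3 e e^{- x} e^{\frac{5 x^{3}}{4}} \cos{\left(\frac{3 x}{2} - 1 \right)}
This equals f(x) exactly, so the claim holds.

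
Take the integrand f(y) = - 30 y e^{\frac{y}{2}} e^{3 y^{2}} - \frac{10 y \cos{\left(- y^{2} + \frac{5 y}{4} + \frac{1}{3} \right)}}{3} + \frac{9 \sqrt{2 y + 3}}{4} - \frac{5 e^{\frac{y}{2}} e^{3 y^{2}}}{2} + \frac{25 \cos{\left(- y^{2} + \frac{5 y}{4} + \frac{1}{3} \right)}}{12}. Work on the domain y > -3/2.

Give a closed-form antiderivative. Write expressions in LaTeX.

Integrate term by term and add the pieces.
Check: d/dy[\frac{18 y \sqrt{2 y + 3} + 27 \sqrt{2 y + 3} - 60 e^{\frac{y}{2}} e^{3 y^{2}} + 20 \sin{\left(- y^{2} + \frac{5 y}{4} + \frac{1}{3} \right)}}{12}] = \frac{- 360 y \sqrt{2 y + 3} e^{\frac{y}{2}} e^{3 y^{2}} - 40 y \sqrt{2 y + 3} \cos{\left(- y^{2} + \frac{5 y}{4} + \frac{1}{3} \right)} + 54 y - 30 \sqrt{2 y + 3} e^{\frac{y}{2}} e^{3 y^{2}} + 25 \sqrt{2 y + 3} \cos{\left(- y^{2} + \frac{5 y}{4} + \frac{1}{3} \right)} + 81}{12 \sqrt{2 y + 3}}, which equals f(y).

An antiderivative is F(y) = \frac{18 y \sqrt{2 y + 3} + 27 \sqrt{2 y + 3} - 60 e^{\frac{y}{2}} e^{3 y^{2}} + 20 \sin{\left(- y^{2} + \frac{5 y}{4} + \frac{1}{3} \right)}}{12}.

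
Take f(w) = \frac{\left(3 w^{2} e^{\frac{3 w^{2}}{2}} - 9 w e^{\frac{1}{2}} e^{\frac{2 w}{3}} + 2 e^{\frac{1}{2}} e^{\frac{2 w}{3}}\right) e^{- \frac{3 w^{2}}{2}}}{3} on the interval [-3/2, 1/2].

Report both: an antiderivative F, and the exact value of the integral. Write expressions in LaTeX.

An antiderivative F(w) passes only if d/dw[F] lands on f(w) exactly.
F(w) = \frac{w^{3}}{3} + e^{- \frac{3 w^{2}}{2} + \frac{2 w}{3} + \frac{1}{2}} is an antiderivative of f.
Check: d/dw[\frac{w^{3}}{3} + e^{- \frac{3 w^{2}}{2} + \frac{2 w}{3} + \frac{1}{2}}] = w^{2} - 3 w e^{\frac{1}{2}} e^{\frac{2 w}{3}} e^{- \frac{3 w^{2}}{2}} + \frac{2 e^{\frac{1}{2}} e^{\frac{2 w}{3}} e^{- \frac{3 w^{2}}{2}}}{3}, which equals f(w).
F(1/2) = \frac{1}{24} + e^{\frac{11}{24}}; F(-3/2) = - \frac{9}{8} + e^{- \frac{31}{8}}.
Integral = F(1/2) - F(-3/2) = - \frac{1}{e^{\frac{31}{8}}} + \frac{7}{6} + e^{\frac{11}{24}}.

Antiderivative: F(w) = \frac{w^{3}}{3} + e^{- \frac{3 w^{2}}{2} + \frac{2 w}{3} + \frac{1}{2}}; value = - \frac{1}{e^{\frac{31}{8}}} + \frac{7}{6} + e^{\frac{11}{24}}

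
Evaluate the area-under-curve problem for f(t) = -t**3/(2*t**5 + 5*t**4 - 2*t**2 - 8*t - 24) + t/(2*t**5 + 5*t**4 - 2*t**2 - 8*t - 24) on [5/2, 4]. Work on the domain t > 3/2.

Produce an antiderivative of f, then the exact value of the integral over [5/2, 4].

Antiderivative: F(t) = -15*log(t - 3/2)/833 + 37*log(t + 2)/294 - 11*log(t**2 + 2)/204 - 2*sqrt(2)*atan(sqrt(2)*t/2)/51 + 1/(7*t + 14); value = -37*log(9/2)/294 - 11*log(18)/204 - 2*sqrt(2)*atan(2*sqrt(2))/51 - 15*log(5/2)/833 - 1/126 + 2*sqrt(2)*atan(5*sqrt(2)/4)/51 + 11*log(33/4)/204 + 37*log(6)/294

Factor the denominator ((t + 2)**2*(2*t - 3)*(t**2 + 2)) and decompose: f = -(11*t + 8)/(102*(t**2 + 2)) - 30/(833*(2*t - 3)) + 37/(294*(t + 2)) - 1/(7*(t + 2)**2); each piece integrates to a log, atan, or power term.
F(t) = -15*log(t - 3/2)/833 + 37*log(t + 2)/294 - 11*log(t**2 + 2)/204 - 2*sqrt(2)*atan(sqrt(2)*t/2)/51 + 1/(7*t + 14) is an antiderivative of f.
Check: d/dt[-15*log(t - 3/2)/833 + 37*log(t + 2)/294 - 11*log(t**2 + 2)/204 - 2*sqrt(2)*atan(sqrt(2)*t/2)/51 + 1/(7*t + 14)] = (-t**3 + t)/(2*t**5 + 5*t**4 - 2*t**2 - 8*t - 24), which equals f(t).
F(4) = -11*log(18)/204 - 2*sqrt(2)*atan(2*sqrt(2))/51 - 15*log(5/2)/833 + 1/42 + 37*log(6)/294; F(5/2) = -11*log(33/4)/204 - 2*sqrt(2)*atan(5*sqrt(2)/4)/51 + 2/63 + 37*log(9/2)/294.
Integral = F(4) - F(5/2) = -37*log(9/2)/294 - 11*log(18)/204 - 2*sqrt(2)*atan(2*sqrt(2))/51 - 15*log(5/2)/833 - 1/126 + 2*sqrt(2)*atan(5*sqrt(2)/4)/51 + 11*log(33/4)/204 + 37*log(6)/294.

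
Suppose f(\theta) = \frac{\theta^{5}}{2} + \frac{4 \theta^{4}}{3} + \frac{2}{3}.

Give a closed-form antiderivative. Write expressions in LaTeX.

Integrate term by term and add the pieces.
Check: d/d\theta[\frac{\theta \left(5 \theta^{5} + 16 \theta^{4} + 40\right)}{60}] = \frac{\theta^{5}}{2} + \frac{4 \theta^{4}}{3} + \frac{2}{3} = f(\theta).

An antiderivative is F(\theta) = \frac{\theta \left(5 \theta^{5} + 16 \theta^{4} + 40\right)}{60}.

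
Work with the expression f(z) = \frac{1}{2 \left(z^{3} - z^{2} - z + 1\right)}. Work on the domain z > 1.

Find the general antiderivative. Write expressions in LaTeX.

Factor the denominator (2 \left(z - 1\right)^{2} \left(z + 1\right)) and decompose: f = \frac{1}{8 \left(z + 1\right)} - \frac{1}{8 \left(z - 1\right)} + \frac{1}{4 \left(z - 1\right)^{2}}; each piece integrates to a log, atan, or power term.
Check: d/dz[\frac{- z \log{\left(z - 1 \right)} + z \log{\left(z + 1 \right)} + \log{\left(z - 1 \right)} - \log{\left(z + 1 \right)} - 2}{8 z - 8}] = \frac{1}{2 z^{3} - 2 z^{2} - 2 z + 2}, which equals f(z).

F(z) = \frac{- z \log{\left(z - 1 \right)} + z \log{\left(z + 1 \right)} + \log{\left(z - 1 \right)} - \log{\left(z + 1 \right)} - 2}{8 z - 8} + C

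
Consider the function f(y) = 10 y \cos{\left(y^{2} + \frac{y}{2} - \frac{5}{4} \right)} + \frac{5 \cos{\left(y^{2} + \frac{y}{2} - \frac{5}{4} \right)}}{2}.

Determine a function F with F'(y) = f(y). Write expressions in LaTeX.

f matches the chain-rule pattern g'(h)*h' with inner function h(y) = y^{2} + \frac{y}{2} - \frac{5}{4}; substituting u = h(y) collapses the integral.
Check: d/dy[5 \sin{\left(y^{2} + \frac{y}{2} - \frac{5}{4} \right)}] = 10 y \cos{\left(y^{2} + \frac{y}{2} - \frac{5}{4} \right)} + \frac{5 \cos{\left(y^{2} + \frac{y}{2} - \frac{5}{4} \right)}}{2} = f(y).

An antiderivative is F(y) = 5 \sin{\left(y^{2} + \frac{y}{2} - \frac{5}{4} \right)}.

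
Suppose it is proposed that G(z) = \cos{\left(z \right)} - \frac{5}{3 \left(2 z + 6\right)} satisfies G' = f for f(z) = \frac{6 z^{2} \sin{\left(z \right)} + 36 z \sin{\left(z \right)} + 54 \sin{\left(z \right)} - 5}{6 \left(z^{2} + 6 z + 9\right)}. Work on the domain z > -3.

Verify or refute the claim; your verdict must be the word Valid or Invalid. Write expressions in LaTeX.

d/dz[G] = \frac{- 6 z^{2} \sin{\left(z \right)} - 36 z \sin{\left(z \right)} - 54 \sin{\left(z \right)} + 5}{6 z^{2} + 36 z + 54}
d/dz[G] - f(z) = \frac{- 6 z^{2} \sin{\left(z \right)} - 36 z \sin{\left(z \right)} - 54 \sin{\left(z \right)} + 5}{3 z^{2} + 18 z + 27} != 0.

Invalid: d/dz[G] - f = \frac{- 6 z^{2} \sin{\left(z \right)} - 36 z \sin{\left(z \right)} - 54 \sin{\left(z \right)} + 5}{3 z^{2} + 18 z + 27}, which is not 0.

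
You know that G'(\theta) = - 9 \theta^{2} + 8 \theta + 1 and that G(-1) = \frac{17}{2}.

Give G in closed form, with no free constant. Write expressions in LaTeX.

G(\theta) = \frac{- 6 \theta^{3} + 8 \theta^{2} + 2 \theta + 5}{2}

Integrate term by term and add the pieces.
A general antiderivative is - 3 \theta^{3} + 4 \theta^{2} + \theta + \frac{5}{2} + C.
The condition gives C = \frac{17}{2} - (\frac{17}{2}) = 0.
So G(\theta) = \frac{- 6 \theta^{3} + 8 \theta^{2} + 2 \theta + 5}{2}.
Check: d/d\theta[\frac{- 6 \theta^{3} + 8 \theta^{2} + 2 \theta + 5}{2}] = - 9 \theta^{2} + 8 \theta + 1 = G'(\theta).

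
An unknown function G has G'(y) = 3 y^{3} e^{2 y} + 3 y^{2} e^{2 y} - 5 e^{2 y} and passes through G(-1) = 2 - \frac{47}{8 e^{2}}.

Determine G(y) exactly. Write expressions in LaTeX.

Recognize the product-rule pattern: G'(y) = u'v + uv' with u = \frac{3 y^{3}}{2} - \frac{3 y^{2}}{4} + \frac{3 y}{4} - \frac{23}{8}, v = e^{2 y}, so integration by parts undoes it.
A general antiderivative is \frac{\left(12 y^{3} - 6 y^{2} + 6 y - 23\right) e^{2 y}}{8} + C.
The condition gives C = 2 - \frac{47}{8 e^{2}} - (- \frac{47}{8 e^{2}}) = 2.
So G(y) = \frac{3 y^{3} e^{2 y}}{2} - \frac{3 y^{2} e^{2 y}}{4} + \frac{3 y e^{2 y}}{4} - \frac{23 e^{2 y}}{8} + 2.
Check: d/dy[\frac{3 y^{3} e^{2 y}}{2} - \frac{3 y^{2} e^{2 y}}{4} + \frac{3 y e^{2 y}}{4} - \frac{23 e^{2 y}}{8} + 2] = 3 y^{3} e^{2 y} + 3 y^{2} e^{2 y} - 5 e^{2 y} = G'(y).

G(y) = \frac{3 y^{3} e^{2 y}}{2} - \frac{3 y^{2} e^{2 y}}{4} + \frac{3 y e^{2 y}}{4} - \frac{23 e^{2 y}}{8} + 2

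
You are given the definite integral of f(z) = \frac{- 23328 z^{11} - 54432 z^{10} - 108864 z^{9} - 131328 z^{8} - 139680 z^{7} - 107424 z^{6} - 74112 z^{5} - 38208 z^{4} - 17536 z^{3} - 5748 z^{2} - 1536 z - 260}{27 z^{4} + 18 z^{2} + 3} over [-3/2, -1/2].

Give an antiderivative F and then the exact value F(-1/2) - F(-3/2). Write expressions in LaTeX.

Antiderivative: F(z) = - \frac{4 z}{3 \left(3 z^{2} + 1\right)} - \frac{4 \left(3 z^{2} + 2 z + 2\right)^{4}}{3}; value = \frac{940775}{651}

Whatever form F(z) takes, F'(z) = f(z) is non-negotiable.
F(z) = - \frac{4 z}{3 \left(3 z^{2} + 1\right)} - \frac{4 \left(3 z^{2} + 2 z + 2\right)^{4}}{3} is an antiderivative of f.
Check: d/dz[- \frac{4 z}{3 \left(3 z^{2} + 1\right)} - \frac{4 \left(3 z^{2} + 2 z + 2\right)^{4}}{3}] = \frac{- 23328 z^{11} - 54432 z^{10} - 108864 z^{9} - 131328 z^{8} - 139680 z^{7} - 107424 z^{6} - 74112 z^{5} - 38208 z^{4} - 17536 z^{3} - 5748 z^{2} - 1536 z - 260}{27 z^{4} + 18 z^{2} + 3} = f(z).
F(-1/2) = - \frac{16295}{1344}; F(-3/2) = - \frac{8673535}{5952}.
Integral = F(-1/2) - F(-3/2) = \frac{940775}{651}.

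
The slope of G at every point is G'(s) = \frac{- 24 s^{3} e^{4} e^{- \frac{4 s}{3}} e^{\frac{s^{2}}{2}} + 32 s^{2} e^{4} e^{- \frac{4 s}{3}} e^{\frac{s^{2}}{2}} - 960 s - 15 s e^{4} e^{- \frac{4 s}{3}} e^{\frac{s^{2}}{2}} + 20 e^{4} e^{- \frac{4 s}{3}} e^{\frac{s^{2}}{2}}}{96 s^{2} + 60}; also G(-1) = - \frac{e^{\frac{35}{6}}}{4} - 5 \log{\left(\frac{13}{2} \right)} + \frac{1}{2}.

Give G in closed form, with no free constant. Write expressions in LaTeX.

For G(s) to be correct, d/ds[G] must agree with the stated G'(s) identically.
A general antiderivative is - \frac{e^{\frac{s^{2}}{2} - \frac{4 s}{3} + 4}}{4} - 5 \log{\left(4 s^{2} + \frac{5}{2} \right)} + C.
The condition gives C = - \frac{e^{\frac{35}{6}}}{4} - 5 \log{\left(\frac{13}{2} \right)} + \frac{1}{2} - (- \frac{e^{\frac{35}{6}}}{4} - 5 \log{\left(\frac{13}{2} \right)}) = \frac{1}{2}.
So G(s) = - 5 \log{\left(4 s^{2} + \frac{5}{2} \right)} + \frac{1}{2} - \frac{e^{4} e^{- \frac{4 s}{3}} e^{\frac{s^{2}}{2}}}{4}.
Check: d/ds[- 5 \log{\left(4 s^{2} + \frac{5}{2} \right)} + \frac{1}{2} - \frac{e^{4} e^{- \frac{4 s}{3}} e^{\frac{s^{2}}{2}}}{4}] = \frac{- 24 s^{3} e^{4} e^{\frac{s^{2}}{2}} + 32 s^{2} e^{4} e^{\frac{s^{2}}{2}} - 960 s e^{\frac{4 s}{3}} - 15 s e^{4} e^{\frac{s^{2}}{2}} + 20 e^{4} e^{\frac{s^{2}}{2}}}{96 s^{2} e^{\frac{4 s}{3}} + 60 e^{\frac{4 s}{3}}}, which equals G'(s).

G(s) = - 5 \log{\left(4 s^{2} + \frac{5}{2} \right)} + \frac{1}{2} - \frac{e^{4} e^{- \frac{4 s}{3}} e^{\frac{s^{2}}{2}}}{4}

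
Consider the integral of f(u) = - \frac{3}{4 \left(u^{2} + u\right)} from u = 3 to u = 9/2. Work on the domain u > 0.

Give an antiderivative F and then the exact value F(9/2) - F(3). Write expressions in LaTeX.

Factor the denominator (4 u \left(u + 1\right)) and decompose: f = \frac{3}{4 \left(u + 1\right)} - \frac{3}{4 u}; each piece integrates to a log, atan, or power term.
F(u) = - \frac{3 \log{\left(u \right)}}{4} + \frac{3 \log{\left(u + 1 \right)}}{4} is an antiderivative of f.
Check: d/du[- \frac{3 \log{\left(u \right)}}{4} + \frac{3 \log{\left(u + 1 \right)}}{4}] = - \frac{3}{4 u^{2} + 4 u}, which equals f(u).
F(9/2) = - \frac{3 \log{\left(\frac{9}{2} \right)}}{4} + \frac{3 \log{\left(\frac{11}{2} \right)}}{4}; F(3) = - \frac{3 \log{\left(3 \right)}}{4} + \frac{3 \log{\left(4 \right)}}{4}.
Integral = F(9/2) - F(3) = - \frac{3 \log{\left(\frac{9}{2} \right)}}{4} - \frac{3 \log{\left(4 \right)}}{4} + \frac{3 \log{\left(3 \right)}}{4} + \frac{3 \log{\left(\frac{11}{2} \right)}}{4}.

Antiderivative: F(u) = - \frac{3 \log{\left(u \right)}}{4} + \frac{3 \log{\left(u + 1 \right)}}{4}; value = - \frac{3 \log{\left(\frac{9}{2} \right)}}{4} - \frac{3 \log{\left(4 \right)}}{4} + \frac{3 \log{\left(3 \right)}}{4} + \frac{3 \log{\left(\frac{11}{2} \right)}}{4}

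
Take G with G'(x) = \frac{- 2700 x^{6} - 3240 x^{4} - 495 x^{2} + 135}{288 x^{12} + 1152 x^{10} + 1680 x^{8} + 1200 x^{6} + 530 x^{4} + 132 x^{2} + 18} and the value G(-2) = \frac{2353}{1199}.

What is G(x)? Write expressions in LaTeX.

Check a candidate G(x) by differentiating: d/dx[G] must match the given G'(x).
A general antiderivative is \frac{15 x}{2 \left(2 x^{2} + 3\right) \left(2 x^{4} + x^{2} + \frac{1}{3}\right)} + C.
The condition gives C = \frac{2353}{1199} - (- \frac{45}{1199}) = 2.
So G(x) = \frac{15 x}{8 x^{6} + 16 x^{4} + \frac{22 x^{2}}{3} + 2} + 2.
Check: d/dx[\frac{15 x}{8 x^{6} + 16 x^{4} + \frac{22 x^{2}}{3} + 2} + 2] = \frac{- 2700 x^{6} - 3240 x^{4} - 495 x^{2} + 135}{288 x^{12} + 1152 x^{10} + 1680 x^{8} + 1200 x^{6} + 530 x^{4} + 132 x^{2} + 18} = G'(x).

G(x) = \frac{15 x}{8 x^{6} + 16 x^{4} + \frac{22 x^{2}}{3} + 2} + 2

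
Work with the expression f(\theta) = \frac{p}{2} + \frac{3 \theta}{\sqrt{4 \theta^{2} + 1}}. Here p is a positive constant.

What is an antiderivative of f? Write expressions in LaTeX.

An antiderivative is F(\theta) = \frac{2 p \theta + 3 \sqrt{4 \theta^{2} + 1}}{4}.

Since d/d\theta undoes antidifferentiation here, F'(\theta) = f(\theta) is required of F(\theta).
Check: d/d\theta[\frac{2 p \theta + 3 \sqrt{4 \theta^{2} + 1}}{4}] = \frac{p \sqrt{4 \theta^{2} + 1} + 6 \theta}{2 \sqrt{4 \theta^{2} + 1}}, which equals f(\theta).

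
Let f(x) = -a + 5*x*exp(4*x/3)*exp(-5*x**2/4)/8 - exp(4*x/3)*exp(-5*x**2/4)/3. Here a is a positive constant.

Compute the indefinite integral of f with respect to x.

F(x) = -a*x - exp(-5*x**2/4 + 4*x/3)/4 + C

The integrand splits into summands that can be handled one at a time.
Check: d/dx[-a*x - exp(-5*x**2/4 + 4*x/3)/4] = -a + 5*x*exp(4*x/3)*exp(-5*x**2/4)/8 - exp(4*x/3)*exp(-5*x**2/4)/3 = f(x).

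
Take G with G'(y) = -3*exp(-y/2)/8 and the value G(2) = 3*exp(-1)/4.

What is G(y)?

Differentiate the proposed G(y) back; it has to land on the given G'(y).
A general antiderivative is 3*exp(-y/2)/4 + C.
The condition gives C = 3*exp(-1)/4 - (3*exp(-1)/4) = 0.
So G(y) = 3*exp(-y/2)/4.
Check: d/dy[3*exp(-y/2)/4] = -3*exp(-y/2)/8 = G'(y).

G(y) = 3*exp(-y/2)/4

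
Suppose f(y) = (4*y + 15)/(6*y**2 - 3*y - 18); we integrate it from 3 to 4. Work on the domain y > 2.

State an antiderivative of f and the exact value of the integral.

Antiderivative: F(y) = 23*log(y - 2)/21 - 3*log(y + 3/2)/7; value = -3*log(11/2)/7 + 3*log(9/2)/7 + 23*log(2)/21

Factor the denominator (3*(y - 2)*(2*y + 3)) and decompose: f = -6/(7*(2*y + 3)) + 23/(21*(y - 2)); each piece integrates to a log, atan, or power term.
F(y) = 23*log(y - 2)/21 - 3*log(y + 3/2)/7 is an antiderivative of f.
Check: d/dy[23*log(y - 2)/21 - 3*log(y + 3/2)/7] = (4*y + 15)/(6*y**2 - 3*y - 18) = f(y).
F(4) = -3*log(11/2)/7 + 23*log(2)/21; F(3) = -3*log(9/2)/7.
Integral = F(4) - F(3) = -3*log(11/2)/7 + 3*log(9/2)/7 + 23*log(2)/21.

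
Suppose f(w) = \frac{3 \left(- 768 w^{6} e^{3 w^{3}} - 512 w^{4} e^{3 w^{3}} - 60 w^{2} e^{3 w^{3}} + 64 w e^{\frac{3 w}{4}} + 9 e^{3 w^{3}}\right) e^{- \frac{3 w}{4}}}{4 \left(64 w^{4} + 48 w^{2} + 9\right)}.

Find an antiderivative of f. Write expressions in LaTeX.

An antiderivative is F(w) = - \frac{8 w^{2} e^{- \frac{3 w}{4}} e^{3 w^{3}} + 3 + 3 e^{- \frac{3 w}{4}} e^{3 w^{3}}}{8 w^{2} + 3}.

An antiderivative F(w) passes only if d/dw[F] lands on f(w) exactly.
Check: d/dw[- \frac{8 w^{2} e^{- \frac{3 w}{4}} e^{3 w^{3}} + 3 + 3 e^{- \frac{3 w}{4}} e^{3 w^{3}}}{8 w^{2} + 3}] = \frac{- 2304 w^{6} e^{\frac{3 w}{4}} e^{3 w^{3}} - 1536 w^{4} e^{\frac{3 w}{4}} e^{3 w^{3}} - 180 w^{2} e^{\frac{3 w}{4}} e^{3 w^{3}} + 192 w e^{\frac{3 w}{2}} + 27 e^{\frac{3 w}{4}} e^{3 w^{3}}}{256 w^{4} e^{\frac{3 w}{2}} + 192 w^{2} e^{\frac{3 w}{2}} + 36 e^{\frac{3 w}{2}}}, which equals f(w).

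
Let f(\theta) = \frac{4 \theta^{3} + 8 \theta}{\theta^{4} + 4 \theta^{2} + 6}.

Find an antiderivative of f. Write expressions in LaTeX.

An antiderivative is F(\theta) = \log{\left(\frac{\theta^{4}}{2} + 2 \theta^{2} + 3 \right)}.

The substitution u = \frac{\theta^{4}}{2} + 2 \theta^{2} + 3 works: f is exactly (dF/du)*(du/d\theta) for that inner function.
Check: d/d\theta[\log{\left(\frac{\theta^{4}}{2} + 2 \theta^{2} + 3 \right)}] = \frac{4 \theta^{3} + 8 \theta}{\theta^{4} + 4 \theta^{2} + 6} = f(\theta).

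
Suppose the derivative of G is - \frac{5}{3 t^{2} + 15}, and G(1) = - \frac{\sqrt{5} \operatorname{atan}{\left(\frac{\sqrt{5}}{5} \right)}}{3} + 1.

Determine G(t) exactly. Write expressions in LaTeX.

A first test for any G(t): its t-derivative must equal the given G'(t).
A general antiderivative is - \frac{\sqrt{5} \operatorname{atan}{\left(\frac{\sqrt{5} t}{5} \right)}}{3} + C.
The condition gives C = - \frac{\sqrt{5} \operatorname{atan}{\left(\frac{\sqrt{5}}{5} \right)}}{3} + 1 - (- \frac{\sqrt{5} \operatorname{atan}{\left(\frac{\sqrt{5}}{5} \right)}}{3}) = 1.
So G(t) = \frac{- \sqrt{5} \operatorname{atan}{\left(\frac{\sqrt{5} t}{5} \right)} + 3}{3}.
Check: d/dt[\frac{- \sqrt{5} \operatorname{atan}{\left(\frac{\sqrt{5} t}{5} \right)} + 3}{3}] = - \frac{5}{3 t^{2} + 15} = G'(t).

G(t) = \frac{- \sqrt{5} \operatorname{atan}{\left(\frac{\sqrt{5} t}{5} \right)} + 3}{3}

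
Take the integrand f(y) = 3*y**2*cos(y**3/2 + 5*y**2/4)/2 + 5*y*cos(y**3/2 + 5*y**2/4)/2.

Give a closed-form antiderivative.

An antiderivative is F(y) = sin(y**3/2 + 5*y**2/4).

f matches the chain-rule pattern g'(h)*h' with inner function h(y) = y**3/2 + 5*y**2/4; substituting u = h(y) collapses the integral.
Check: d/dy[sin(y**3/2 + 5*y**2/4)] = 3*y**2*cos(y**3/2 + 5*y**2/4)/2 + 5*y*cos(y**3/2 + 5*y**2/4)/2 = f(y).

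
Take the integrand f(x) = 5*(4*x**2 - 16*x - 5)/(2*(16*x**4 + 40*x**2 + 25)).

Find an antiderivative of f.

An antiderivative is F(x) = -5*(x - 2)/(2*(4*x**2 + 5)).

Recognize the product-rule pattern: f = u'v + uv' with u = 1/(2*x**2 + 5/2), v = 5/2 - 5*x/4, so integration by parts undoes it.
Check: d/dx[-5*(x - 2)/(2*(4*x**2 + 5))] = (20*x**2 - 80*x - 25)/(32*x**4 + 80*x**2 + 50), which equals f(x).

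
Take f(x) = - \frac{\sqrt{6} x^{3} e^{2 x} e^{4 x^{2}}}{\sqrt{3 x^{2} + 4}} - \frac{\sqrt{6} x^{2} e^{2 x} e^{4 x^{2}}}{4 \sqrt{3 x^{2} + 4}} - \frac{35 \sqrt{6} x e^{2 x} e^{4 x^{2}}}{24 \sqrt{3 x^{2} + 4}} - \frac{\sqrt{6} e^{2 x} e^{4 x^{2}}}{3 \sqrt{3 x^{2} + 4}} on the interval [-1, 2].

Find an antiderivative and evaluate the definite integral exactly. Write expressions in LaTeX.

Antiderivative: F(x) = - \frac{\sqrt{6} \sqrt{3 x^{2} + 4} e^{2 x} e^{4 x^{2}}}{24}; value = - \frac{\sqrt{6} e^{20}}{6} + \frac{\sqrt{42} e^{2}}{24}

f has the shape u'v + uv' for u = - \frac{\sqrt{\frac{x^{2}}{2} + \frac{2}{3}}}{4} and v = e^{4 x^{2} + 2 x} — it is the derivative of the product u*v.
F(x) = - \frac{\sqrt{6} \sqrt{3 x^{2} + 4} e^{2 x} e^{4 x^{2}}}{24} is an antiderivative of f.
Check: d/dx[- \frac{\sqrt{6} \sqrt{3 x^{2} + 4} e^{2 x} e^{4 x^{2}}}{24}] = \frac{- 24 \sqrt{6} x^{3} e^{2 x} e^{4 x^{2}} - 6 \sqrt{6} x^{2} e^{2 x} e^{4 x^{2}} - 35 \sqrt{6} x e^{2 x} e^{4 x^{2}} - 8 \sqrt{6} e^{2 x} e^{4 x^{2}}}{24 \sqrt{3 x^{2} + 4}}, which equals f(x).
F(2) = - \frac{\sqrt{6} e^{20}}{6}; F(-1) = - \frac{\sqrt{42} e^{2}}{24}.
Integral = F(2) - F(-1) = - \frac{\sqrt{6} e^{20}}{6} + \frac{\sqrt{42} e^{2}}{24}.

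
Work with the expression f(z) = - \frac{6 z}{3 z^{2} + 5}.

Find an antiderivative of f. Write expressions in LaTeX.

The substitution u = 3 z^{2} + 5 works: f is exactly (dF/du)*(du/dz) for that inner function.
Check: d/dz[- \log{\left(3 z^{2} + 5 \right)}] = - \frac{6 z}{3 z^{2} + 5} = f(z).

An antiderivative is F(z) = - \log{\left(3 z^{2} + 5 \right)}.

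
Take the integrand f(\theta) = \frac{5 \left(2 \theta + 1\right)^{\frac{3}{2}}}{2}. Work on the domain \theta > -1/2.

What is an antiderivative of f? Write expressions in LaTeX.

An antiderivative is F(\theta) = 2 \theta^{2} \sqrt{2 \theta + 1} + 2 \theta \sqrt{2 \theta + 1} + \frac{\sqrt{2 \theta + 1}}{2}.

Differentiate the proposed F(\theta) back; it has to land on f(\theta) exactly.
Check: d/d\theta[2 \theta^{2} \sqrt{2 \theta + 1} + 2 \theta \sqrt{2 \theta + 1} + \frac{\sqrt{2 \theta + 1}}{2}] = \frac{20 \theta^{2} + 20 \theta + 5}{2 \sqrt{2 \theta + 1}}, which equals f(\theta).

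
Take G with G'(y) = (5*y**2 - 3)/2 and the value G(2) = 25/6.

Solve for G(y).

For G(y) to be correct, d/dy[G] must agree with the stated G'(y) identically.
A general antiderivative is 5*y**3/6 - 3*y/2 + C.
The condition gives C = 25/6 - (11/3) = 1/2.
So G(y) = 5*y**3/6 - 3*y/2 + 1/2.
Check: d/dy[5*y**3/6 - 3*y/2 + 1/2] = 5*y**2/2 - 3/2, which equals G'(y).

G(y) = 5*y**3/6 - 3*y/2 + 1/2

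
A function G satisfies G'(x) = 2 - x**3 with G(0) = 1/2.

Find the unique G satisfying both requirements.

A candidate passes only if d/dx[G] lands on the given G'(x) exactly.
A general antiderivative is -x**4/4 + 2*x + C.
The condition gives C = 1/2 - (0) = 1/2.
So G(x) = (-x**4 + 8*x + 2)/4.
Check: d/dx[(-x**4 + 8*x + 2)/4] = 2 - x**3 = G'(x).

G(x) = (-x**4 + 8*x + 2)/4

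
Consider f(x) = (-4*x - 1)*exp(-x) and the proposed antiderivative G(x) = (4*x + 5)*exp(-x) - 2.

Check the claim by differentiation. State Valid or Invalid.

d/dx[G] = (-4*x - 1)*exp(-x)
This equals f(x) exactly, so the claim holds.

Valid: G'(x) = f(x).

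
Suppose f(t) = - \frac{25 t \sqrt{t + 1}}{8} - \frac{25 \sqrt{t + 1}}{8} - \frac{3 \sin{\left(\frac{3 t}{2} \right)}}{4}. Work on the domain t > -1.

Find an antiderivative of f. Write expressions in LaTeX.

An antiderivative is F(t) = - \frac{5 t^{2} \sqrt{t + 1}}{4} - \frac{5 t \sqrt{t + 1}}{2} - \frac{5 \sqrt{t + 1}}{4} + \frac{\cos{\left(\frac{3 t}{2} \right)}}{2}.

The integrand splits into summands that can be handled one at a time.
Check: d/dt[- \frac{5 t^{2} \sqrt{t + 1}}{4} - \frac{5 t \sqrt{t + 1}}{2} - \frac{5 \sqrt{t + 1}}{4} + \frac{\cos{\left(\frac{3 t}{2} \right)}}{2}] = \frac{- 25 t^{2} - 50 t - 6 \sqrt{t + 1} \sin{\left(\frac{3 t}{2} \right)} - 25}{8 \sqrt{t + 1}}, which equals f(t).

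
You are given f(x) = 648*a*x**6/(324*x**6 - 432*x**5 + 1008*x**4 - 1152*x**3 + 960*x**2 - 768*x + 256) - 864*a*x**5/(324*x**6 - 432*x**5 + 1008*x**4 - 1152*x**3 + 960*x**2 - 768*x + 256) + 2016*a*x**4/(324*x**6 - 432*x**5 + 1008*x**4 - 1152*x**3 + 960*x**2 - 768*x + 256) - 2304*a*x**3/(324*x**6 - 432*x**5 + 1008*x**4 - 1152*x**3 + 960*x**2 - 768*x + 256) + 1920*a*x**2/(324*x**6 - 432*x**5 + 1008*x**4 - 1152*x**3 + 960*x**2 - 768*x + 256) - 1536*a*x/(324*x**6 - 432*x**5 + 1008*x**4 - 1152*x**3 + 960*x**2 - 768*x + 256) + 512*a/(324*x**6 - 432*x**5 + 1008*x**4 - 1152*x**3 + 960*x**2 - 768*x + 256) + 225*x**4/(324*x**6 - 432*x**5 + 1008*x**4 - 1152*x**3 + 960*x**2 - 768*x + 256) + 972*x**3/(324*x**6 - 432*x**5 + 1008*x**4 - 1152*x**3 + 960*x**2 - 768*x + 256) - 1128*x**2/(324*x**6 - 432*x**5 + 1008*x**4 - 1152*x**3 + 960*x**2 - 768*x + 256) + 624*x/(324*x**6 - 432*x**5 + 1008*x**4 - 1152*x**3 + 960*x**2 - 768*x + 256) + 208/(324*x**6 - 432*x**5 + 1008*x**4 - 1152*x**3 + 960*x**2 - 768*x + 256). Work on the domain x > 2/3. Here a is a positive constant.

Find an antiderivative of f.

Integrate term by term and add the pieces.
Check: d/dx[(24*a*x*(3*x - 2)*(3*x**2 + 4) - 48*x**2 + 3*(-3*x - 20)*(3*x - 2) - 64)/(12*(3*x - 2)*(3*x**2 + 4))] = (648*a*x**6 - 864*a*x**5 + 2016*a*x**4 - 2304*a*x**3 + 1920*a*x**2 - 1536*a*x + 512*a + 225*x**4 + 972*x**3 - 1128*x**2 + 624*x + 208)/(324*x**6 - 432*x**5 + 1008*x**4 - 1152*x**3 + 960*x**2 - 768*x + 256), which equals f(x).

An antiderivative is F(x) = (24*a*x*(3*x - 2)*(3*x**2 + 4) - 48*x**2 + 3*(-3*x - 20)*(3*x - 2) - 64)/(12*(3*x - 2)*(3*x**2 + 4)).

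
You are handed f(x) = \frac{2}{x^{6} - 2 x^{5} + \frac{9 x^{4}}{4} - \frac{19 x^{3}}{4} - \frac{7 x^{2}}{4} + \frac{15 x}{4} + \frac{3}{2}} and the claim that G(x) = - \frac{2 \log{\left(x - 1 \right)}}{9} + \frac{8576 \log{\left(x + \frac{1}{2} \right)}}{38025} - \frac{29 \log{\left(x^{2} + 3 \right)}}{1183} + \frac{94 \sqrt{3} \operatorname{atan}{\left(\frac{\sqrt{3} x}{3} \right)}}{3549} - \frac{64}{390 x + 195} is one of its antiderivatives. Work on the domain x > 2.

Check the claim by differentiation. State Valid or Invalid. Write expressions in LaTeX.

d/dx[G] = \frac{- 32 x^{4} - 64 x^{3} - 200 x^{2} - 392 x - 712}{700 x^{5} + 1575 x^{3} - 175 x^{2} - 1575 x - 525}
d/dx[G] - f(x) = - \frac{8}{175 x - 350} != 0.

Invalid: d/dx[G] - f = - \frac{8}{175 x - 350}, which is not 0.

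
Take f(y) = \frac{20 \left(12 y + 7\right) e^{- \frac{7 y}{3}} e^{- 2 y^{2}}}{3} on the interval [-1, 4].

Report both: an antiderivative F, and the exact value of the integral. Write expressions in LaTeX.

Antiderivative: F(y) = - 20 e^{- \frac{7 y}{3}} e^{- 2 y^{2}}; value = - \frac{20}{e^{\frac{124}{3}}} + 20 e^{\frac{1}{3}}

f has the shape u'v + uv' for u = - 20 e^{- y} and v = e^{- 2 y^{2} - \frac{4 y}{3}} — it is the derivative of the product u*v.
F(y) = - 20 e^{- \frac{7 y}{3}} e^{- 2 y^{2}} is an antiderivative of f.
Check: d/dy[- 20 e^{- \frac{7 y}{3}} e^{- 2 y^{2}}] = \frac{\left(240 y + 140\right) e^{- \frac{7 y}{3}} e^{- 2 y^{2}}}{3}, which equals f(y).
F(4) = - \frac{20}{e^{\frac{124}{3}}}; F(-1) = - 20 e^{\frac{1}{3}}.
Integral = F(4) - F(-1) = - \frac{20}{e^{\frac{124}{3}}} + 20 e^{\frac{1}{3}}.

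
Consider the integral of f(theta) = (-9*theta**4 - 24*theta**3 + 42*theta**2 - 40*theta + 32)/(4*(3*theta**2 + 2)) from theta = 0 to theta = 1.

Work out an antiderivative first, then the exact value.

Antiderivative: F(theta) = -theta**3/4 - theta**2 + 4*theta - log(2*theta**2 + 4/3); value = -log(10/3) + log(4/3) + 11/4

Since d/dtheta undoes antidifferentiation here, F'(theta) = f(theta) is required of F(theta).
F(theta) = -theta**3/4 - theta**2 + 4*theta - log(2*theta**2 + 4/3) is an antiderivative of f.
Check: d/dtheta[-theta**3/4 - theta**2 + 4*theta - log(2*theta**2 + 4/3)] = (-9*theta**4 - 24*theta**3 + 42*theta**2 - 40*theta + 32)/(12*theta**2 + 8), which equals f(theta).
F(1) = 11/4 - log(10/3); F(0) = -log(4/3).
Integral = F(1) - F(0) = -log(10/3) + log(4/3) + 11/4.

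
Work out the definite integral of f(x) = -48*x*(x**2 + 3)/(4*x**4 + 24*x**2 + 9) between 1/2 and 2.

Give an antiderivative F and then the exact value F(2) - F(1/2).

Antiderivative: F(x) = -3*log(2*x**4/3 + 4*x**2 + 3/2); value = -3*log(169/6) + 3*log(61/24)

f matches the chain-rule pattern g'(h)*h' with inner function h(x) = 2*x**4/3 + 4*x**2 + 3/2; substituting u = h(x) collapses the integral.
F(x) = -3*log(2*x**4/3 + 4*x**2 + 3/2) is an antiderivative of f.
Check: d/dx[-3*log(2*x**4/3 + 4*x**2 + 3/2)] = (-48*x**3 - 144*x)/(4*x**4 + 24*x**2 + 9), which equals f(x).
F(2) = -3*log(169/6); F(1/2) = -3*log(61/24).
Integral = F(2) - F(1/2) = -3*log(169/6) + 3*log(61/24).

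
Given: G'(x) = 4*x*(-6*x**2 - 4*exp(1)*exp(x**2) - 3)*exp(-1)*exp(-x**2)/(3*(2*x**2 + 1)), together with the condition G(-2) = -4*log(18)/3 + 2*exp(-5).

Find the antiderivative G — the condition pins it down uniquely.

G(x) = 2*exp(-x**2 - 1) - 4*log(4*x**2 + 2)/3

Check a candidate G(x) by differentiating: d/dx[G] must match the given G'(x).
A general antiderivative is 2*exp(-x**2 - 1) - 4*log(4*x**2 + 2)/3 + C.
The condition gives C = -4*log(18)/3 + 2*exp(-5) - (-4*log(18)/3 + 2*exp(-5)) = 0.
So G(x) = 2*exp(-x**2 - 1) - 4*log(4*x**2 + 2)/3.
Check: d/dx[2*exp(-x**2 - 1) - 4*log(4*x**2 + 2)/3] = (-24*x**3 - 16*exp(1)*x*exp(x**2) - 12*x)/(6*exp(1)*x**2*exp(x**2) + 3*exp(1)*exp(x**2)), which equals G'(x).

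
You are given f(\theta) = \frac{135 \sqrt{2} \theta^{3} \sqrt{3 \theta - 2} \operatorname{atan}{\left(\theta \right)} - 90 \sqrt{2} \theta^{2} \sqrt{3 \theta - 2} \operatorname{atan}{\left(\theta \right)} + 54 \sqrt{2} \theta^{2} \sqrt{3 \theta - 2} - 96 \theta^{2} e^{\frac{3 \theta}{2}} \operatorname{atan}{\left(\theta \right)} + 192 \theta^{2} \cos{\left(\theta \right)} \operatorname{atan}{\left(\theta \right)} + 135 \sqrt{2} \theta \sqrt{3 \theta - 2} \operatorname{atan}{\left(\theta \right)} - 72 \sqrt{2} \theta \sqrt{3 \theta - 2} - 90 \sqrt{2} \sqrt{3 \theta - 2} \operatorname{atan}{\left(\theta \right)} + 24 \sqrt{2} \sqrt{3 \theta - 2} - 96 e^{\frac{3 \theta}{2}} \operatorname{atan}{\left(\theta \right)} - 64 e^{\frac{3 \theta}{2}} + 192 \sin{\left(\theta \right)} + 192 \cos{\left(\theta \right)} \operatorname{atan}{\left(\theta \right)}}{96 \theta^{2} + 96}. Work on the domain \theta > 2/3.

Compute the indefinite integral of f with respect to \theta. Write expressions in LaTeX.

Recognize the product-rule pattern: f = u'v + uv' with u = \frac{\left(\frac{3 \theta}{2} - 1\right)^{\frac{5}{2}}}{2} - \frac{2 e^{\frac{3 \theta}{2}}}{3} + 2 \sin{\left(\theta \right)}, v = \operatorname{atan}{\left(\theta \right)}, so integration by parts undoes it.
Check: d/d\theta[\frac{\sqrt{2} \left(27 \theta^{2} \sqrt{3 \theta - 2} \operatorname{atan}{\left(\theta \right)} - 36 \theta \sqrt{3 \theta - 2} \operatorname{atan}{\left(\theta \right)} + 12 \sqrt{3 \theta - 2} \operatorname{atan}{\left(\theta \right)} - 16 \sqrt{2} e^{\frac{3 \theta}{2}} \operatorname{atan}{\left(\theta \right)} + 48 \sqrt{2} \sin{\left(\theta \right)} \operatorname{atan}{\left(\theta \right)}\right)}{48}] = \frac{405 \sqrt{2} \theta^{4} \operatorname{atan}{\left(\theta \right)} - 540 \sqrt{2} \theta^{3} \operatorname{atan}{\left(\theta \right)} + 162 \sqrt{2} \theta^{3} - 96 \theta^{2} \sqrt{3 \theta - 2} e^{\frac{3 \theta}{2}} \operatorname{atan}{\left(\theta \right)} + 192 \theta^{2} \sqrt{3 \theta - 2} \cos{\left(\theta \right)} \operatorname{atan}{\left(\theta \right)} + 585 \sqrt{2} \theta^{2} \operatorname{atan}{\left(\theta \right)} - 324 \sqrt{2} \theta^{2} - 540 \sqrt{2} \theta \operatorname{atan}{\left(\theta \right)} + 216 \sqrt{2} \theta - 96 \sqrt{3 \theta - 2} e^{\frac{3 \theta}{2}} \operatorname{atan}{\left(\theta \right)} - 64 \sqrt{3 \theta - 2} e^{\frac{3 \theta}{2}} + 192 \sqrt{3 \theta - 2} \sin{\left(\theta \right)} + 192 \sqrt{3 \theta - 2} \cos{\left(\theta \right)} \operatorname{atan}{\left(\theta \right)} + 180 \sqrt{2} \operatorname{atan}{\left(\theta \right)} - 48 \sqrt{2}}{96 \theta^{2} \sqrt{3 \theta - 2} + 96 \sqrt{3 \theta - 2}}, which equals f(\theta).

F(\theta) = \frac{\sqrt{2} \left(27 \theta^{2} \sqrt{3 \theta - 2} \operatorname{atan}{\left(\theta \right)} - 36 \theta \sqrt{3 \theta - 2} \operatorname{atan}{\left(\theta \right)} + 12 \sqrt{3 \theta - 2} \operatorname{atan}{\left(\theta \right)} - 16 \sqrt{2} e^{\frac{3 \theta}{2}} \operatorname{atan}{\left(\theta \right)} + 48 \sqrt{2} \sin{\left(\theta \right)} \operatorname{atan}{\left(\theta \right)}\right)}{48} + C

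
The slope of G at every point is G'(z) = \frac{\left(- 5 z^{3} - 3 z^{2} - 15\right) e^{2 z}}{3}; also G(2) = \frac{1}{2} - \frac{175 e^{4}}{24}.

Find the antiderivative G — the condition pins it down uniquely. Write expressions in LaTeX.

G(z) = - \frac{20 z^{3} e^{2 z} - 18 z^{2} e^{2 z} + 18 z e^{2 z} + 51 e^{2 z} - 12}{24}

G'(z) has the shape u'v + uv' for u = - \frac{5 z^{3}}{6} + \frac{3 z^{2}}{4} - \frac{3 z}{4} - \frac{17}{8} and v = e^{2 z} — it is the derivative of the product u*v.
A general antiderivative is \frac{\left(- 20 z^{3} + 18 z^{2} - 18 z - 51\right) e^{2 z}}{24} + C.
The condition gives C = \frac{1}{2} - \frac{175 e^{4}}{24} - (- \frac{175 e^{4}}{24}) = \frac{1}{2}.
So G(z) = - \frac{20 z^{3} e^{2 z} - 18 z^{2} e^{2 z} + 18 z e^{2 z} + 51 e^{2 z} - 12}{24}.
Check: d/dz[- \frac{20 z^{3} e^{2 z} - 18 z^{2} e^{2 z} + 18 z e^{2 z} + 51 e^{2 z} - 12}{24}] = - \frac{5 z^{3} e^{2 z}}{3} - z^{2} e^{2 z} - 5 e^{2 z}, which equals G'(z).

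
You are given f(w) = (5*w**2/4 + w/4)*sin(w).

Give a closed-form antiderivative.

An antiderivative is F(w) = -5*w**2*cos(w)/4 + 5*w*sin(w)/2 - w*cos(w)/4 + sin(w)/4 + 5*cos(w)/2.

Differentiate the proposed F(w) back; it has to land on f(w) exactly.
Check: d/dw[-5*w**2*cos(w)/4 + 5*w*sin(w)/2 - w*cos(w)/4 + sin(w)/4 + 5*cos(w)/2] = 5*w**2*sin(w)/4 + w*sin(w)/4, which equals f(w).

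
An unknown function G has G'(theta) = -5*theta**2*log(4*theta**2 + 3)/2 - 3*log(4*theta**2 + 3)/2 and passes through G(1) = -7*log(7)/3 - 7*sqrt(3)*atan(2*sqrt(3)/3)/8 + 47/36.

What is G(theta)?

Integrate term by term and add the pieces.
A general antiderivative is 5*theta**3/9 + 7*theta/4 + (-5*theta**3/6 - 3*theta/2)*log(4*theta**2 + 3) - 7*sqrt(3)*atan(2*sqrt(3)*theta/3)/8 + C.
The condition gives C = -7*log(7)/3 - 7*sqrt(3)*atan(2*sqrt(3)/3)/8 + 47/36 - (-7*log(7)/3 - 7*sqrt(3)*atan(2*sqrt(3)/3)/8 + 83/36) = -1.
So G(theta) = -5*theta**3*log(4*theta**2 + 3)/6 + 5*theta**3/9 - 3*theta*log(4*theta**2 + 3)/2 + 7*theta/4 - 7*sqrt(3)*atan(2*sqrt(3)*theta/3)/8 - 1.
Check: d/dtheta[-5*theta**3*log(4*theta**2 + 3)/6 + 5*theta**3/9 - 3*theta*log(4*theta**2 + 3)/2 + 7*theta/4 - 7*sqrt(3)*atan(2*sqrt(3)*theta/3)/8 - 1] = -5*theta**2*log(4*theta**2 + 3)/2 - 3*log(4*theta**2 + 3)/2 = G'(theta).

G(theta) = -5*theta**3*log(4*theta**2 + 3)/6 + 5*theta**3/9 - 3*theta*log(4*theta**2 + 3)/2 + 7*theta/4 - 7*sqrt(3)*atan(2*sqrt(3)*theta/3)/8 - 1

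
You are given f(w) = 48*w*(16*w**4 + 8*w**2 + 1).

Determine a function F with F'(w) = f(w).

The substitution u = -4*w**2 - 1 works: f is exactly (dF/du)*(du/dw) for that inner function.
Check: d/dw[-2*(-4*w**2 - 1)**3] = 768*w**5 + 384*w**3 + 48*w, which equals f(w).

An antiderivative is F(w) = -2*(-4*w**2 - 1)**3.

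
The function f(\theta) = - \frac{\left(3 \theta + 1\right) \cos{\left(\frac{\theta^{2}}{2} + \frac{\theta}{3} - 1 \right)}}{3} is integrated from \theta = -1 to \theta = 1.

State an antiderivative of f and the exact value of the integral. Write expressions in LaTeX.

Antiderivative: F(\theta) = - \sin{\left(\frac{\theta^{2}}{2} + \frac{\theta}{3} - 1 \right)}; value = - \sin{\left(\frac{5}{6} \right)} + \sin{\left(\frac{1}{6} \right)}

The substitution u = \frac{\theta^{2}}{2} + \frac{\theta}{3} - 1 works: f is exactly (dF/du)*(du/d\theta) for that inner function.
F(\theta) = - \sin{\left(\frac{\theta^{2}}{2} + \frac{\theta}{3} - 1 \right)} is an antiderivative of f.
Check: d/d\theta[- \sin{\left(\frac{\theta^{2}}{2} + \frac{\theta}{3} - 1 \right)}] = - \theta \cos{\left(\frac{\theta^{2}}{2} + \frac{\theta}{3} - 1 \right)} - \frac{\cos{\left(\frac{\theta^{2}}{2} + \frac{\theta}{3} - 1 \right)}}{3}, which equals f(\theta).
F(1) = \sin{\left(\frac{1}{6} \right)}; F(-1) = \sin{\left(\frac{5}{6} \right)}.
Integral = F(1) - F(-1) = - \sin{\left(\frac{5}{6} \right)} + \sin{\left(\frac{1}{6} \right)}.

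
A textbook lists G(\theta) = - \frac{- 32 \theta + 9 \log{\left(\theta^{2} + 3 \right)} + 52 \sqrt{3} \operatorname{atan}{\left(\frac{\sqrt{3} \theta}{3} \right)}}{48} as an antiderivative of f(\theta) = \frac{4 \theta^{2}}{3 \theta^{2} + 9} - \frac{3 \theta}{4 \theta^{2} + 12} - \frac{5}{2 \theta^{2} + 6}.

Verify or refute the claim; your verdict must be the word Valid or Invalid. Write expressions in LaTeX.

d/d\theta[G] = \frac{16 \theta^{2} - 9 \theta - 30}{24 \theta^{2} + 72}
d/d\theta[G] - f(\theta) = \frac{- 16 \theta^{2} + 9 \theta + 30}{24 \theta^{2} + 72} != 0.

Invalid: d/d\theta[G] - f = \frac{- 16 \theta^{2} + 9 \theta + 30}{24 \theta^{2} + 72}, which is not 0.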